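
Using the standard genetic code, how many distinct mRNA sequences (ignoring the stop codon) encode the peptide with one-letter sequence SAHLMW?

288

Ser: 6 codons.
Ala: 4 codons.
His: 2 codons.
Leu: 6 codons.
Met: 1 codon.
Trp: 1 codon.
6 × 4 × 2 × 6 × 1 × 1 = 288.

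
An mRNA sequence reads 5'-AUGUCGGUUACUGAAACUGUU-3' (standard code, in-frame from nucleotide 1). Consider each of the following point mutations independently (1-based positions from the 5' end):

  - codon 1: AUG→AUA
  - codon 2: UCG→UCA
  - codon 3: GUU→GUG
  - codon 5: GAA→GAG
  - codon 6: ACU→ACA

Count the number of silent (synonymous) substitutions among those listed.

Codon 1: AUG (Met) → AUA (Ile) — missense.
Codon 2: UCG (Ser) → UCA (Ser) — synonymous.
Codon 3: GUU (Val) → GUG (Val) — synonymous.
Codon 5: GAA (Glu) → GAG (Glu) — synonymous.
Codon 6: ACU (Thr) → ACA (Thr) — synonymous.
Synonymous: 4 of 5.

4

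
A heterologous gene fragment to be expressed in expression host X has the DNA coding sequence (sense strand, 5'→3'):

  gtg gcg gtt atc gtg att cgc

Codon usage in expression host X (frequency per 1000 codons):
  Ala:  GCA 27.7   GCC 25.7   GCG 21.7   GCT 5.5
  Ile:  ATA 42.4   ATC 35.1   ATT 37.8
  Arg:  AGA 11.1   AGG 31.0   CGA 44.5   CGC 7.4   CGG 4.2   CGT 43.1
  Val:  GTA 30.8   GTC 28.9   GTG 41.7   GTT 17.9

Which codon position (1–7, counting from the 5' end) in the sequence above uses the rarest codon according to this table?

7

Codon 1 GTG (Val): 41.7 per 1000.
Codon 2 GCG (Ala): 21.7 per 1000.
Codon 3 GTT (Val): 17.9 per 1000.
Codon 4 ATC (Ile): 35.1 per 1000.
Codon 5 GTG (Val): 41.7 per 1000.
Codon 6 ATT (Ile): 37.8 per 1000.
Codon 7 CGC (Arg): 7.4 per 1000.
Lowest frequency is 7.4 at codon 7.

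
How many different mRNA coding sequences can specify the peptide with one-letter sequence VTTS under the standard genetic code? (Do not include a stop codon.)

384

Val: 4 codons.
Thr: 4 codons.
Thr: 4 codons.
Ser: 6 codons.
4 × 4 × 4 × 6 = 384.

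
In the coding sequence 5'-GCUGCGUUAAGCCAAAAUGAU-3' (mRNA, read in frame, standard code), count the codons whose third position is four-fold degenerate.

2

Codon 1 GCU (Ala): third position 4-fold.
Codon 2 GCG (Ala): third position 4-fold.
Codon 3 UUA (Leu): third position 2-fold.
Codon 4 AGC (Ser): third position 2-fold.
Codon 5 CAA (Gln): third position 2-fold.
Codon 6 AAU (Asn): third position 2-fold.
Codon 7 GAU (Asp): third position 2-fold.
Four-fold degenerate third positions: 2.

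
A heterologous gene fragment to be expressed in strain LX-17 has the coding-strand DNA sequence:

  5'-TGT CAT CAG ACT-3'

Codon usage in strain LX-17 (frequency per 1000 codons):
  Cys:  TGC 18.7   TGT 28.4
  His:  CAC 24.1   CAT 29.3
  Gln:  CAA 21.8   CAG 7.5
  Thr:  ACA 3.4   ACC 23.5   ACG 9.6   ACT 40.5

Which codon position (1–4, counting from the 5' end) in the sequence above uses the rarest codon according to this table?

Codon 1 TGT (Cys): 28.4 per 1000.
Codon 2 CAT (His): 29.3 per 1000.
Codon 3 CAG (Gln): 7.5 per 1000.
Codon 4 ACT (Thr): 40.5 per 1000.
Lowest frequency is 7.5 at codon 3.

3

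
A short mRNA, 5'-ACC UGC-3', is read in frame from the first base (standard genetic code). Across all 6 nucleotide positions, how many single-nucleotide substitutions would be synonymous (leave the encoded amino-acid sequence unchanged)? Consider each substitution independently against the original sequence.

Codon 1 (ACC, Thr): 3 synonymous substitutions.
Codon 2 (UGC, Cys): 1 synonymous substitution.
Total: 3 + 1 = 4.

4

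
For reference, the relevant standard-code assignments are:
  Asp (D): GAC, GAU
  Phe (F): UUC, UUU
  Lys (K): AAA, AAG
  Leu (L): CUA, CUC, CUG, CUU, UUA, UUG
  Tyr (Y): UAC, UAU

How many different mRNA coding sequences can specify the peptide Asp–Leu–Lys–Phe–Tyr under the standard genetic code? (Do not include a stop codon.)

96

Asp: 2 codons.
Leu: 6 codons.
Lys: 2 codons.
Phe: 2 codons.
Tyr: 2 codons.
2 × 6 × 2 × 2 × 2 = 96.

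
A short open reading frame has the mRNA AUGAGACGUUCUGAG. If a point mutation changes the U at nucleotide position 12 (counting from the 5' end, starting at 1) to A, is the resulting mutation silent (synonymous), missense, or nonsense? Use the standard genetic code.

silent

Position 12 falls in codon 4: UCU → Ser.
After the substitution the codon is UCA → Ser.
Both encode Ser, so the change is synonymous.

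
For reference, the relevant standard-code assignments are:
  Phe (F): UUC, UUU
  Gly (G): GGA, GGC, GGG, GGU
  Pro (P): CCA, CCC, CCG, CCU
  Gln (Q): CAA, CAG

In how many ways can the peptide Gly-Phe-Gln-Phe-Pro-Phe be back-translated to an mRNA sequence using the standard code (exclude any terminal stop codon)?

Gly: 4 codons.
Phe: 2 codons.
Gln: 2 codons.
Phe: 2 codons.
Pro: 4 codons.
Phe: 2 codons.
4 × 2 × 2 × 2 × 4 × 2 = 256.

256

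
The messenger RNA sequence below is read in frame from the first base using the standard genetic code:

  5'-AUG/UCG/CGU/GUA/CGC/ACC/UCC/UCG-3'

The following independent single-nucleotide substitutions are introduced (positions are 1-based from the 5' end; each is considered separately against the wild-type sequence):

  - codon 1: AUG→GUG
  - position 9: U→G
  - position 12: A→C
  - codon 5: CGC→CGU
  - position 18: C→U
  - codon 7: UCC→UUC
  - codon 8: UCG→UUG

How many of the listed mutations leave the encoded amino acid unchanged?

4

Codon 1: AUG (Met) → GUG (Val) — missense.
Codon 3: CGU (Arg) → CGG (Arg) — synonymous.
Codon 4: GUA (Val) → GUC (Val) — synonymous.
Codon 5: CGC (Arg) → CGU (Arg) — synonymous.
Codon 6: ACC (Thr) → ACU (Thr) — synonymous.
Codon 7: UCC (Ser) → UUC (Phe) — missense.
Codon 8: UCG (Ser) → UUG (Leu) — missense.
Synonymous: 4 of 7.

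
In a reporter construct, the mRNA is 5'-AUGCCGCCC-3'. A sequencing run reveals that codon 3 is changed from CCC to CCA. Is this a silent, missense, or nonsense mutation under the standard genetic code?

silent

Position 9 falls in codon 3: CCC → Pro.
After the substitution the codon is CCA → Pro.
Both encode Pro, so the change is synonymous.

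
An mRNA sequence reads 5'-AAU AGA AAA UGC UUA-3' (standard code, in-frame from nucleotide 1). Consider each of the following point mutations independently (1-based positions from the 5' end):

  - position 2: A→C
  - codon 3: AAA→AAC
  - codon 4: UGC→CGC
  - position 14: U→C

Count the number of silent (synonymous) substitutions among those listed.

Codon 1: AAU (Asn) → ACU (Thr) — missense.
Codon 3: AAA (Lys) → AAC (Asn) — missense.
Codon 4: UGC (Cys) → CGC (Arg) — missense.
Codon 5: UUA (Leu) → UCA (Ser) — missense.
Synonymous: 0 of 4.

0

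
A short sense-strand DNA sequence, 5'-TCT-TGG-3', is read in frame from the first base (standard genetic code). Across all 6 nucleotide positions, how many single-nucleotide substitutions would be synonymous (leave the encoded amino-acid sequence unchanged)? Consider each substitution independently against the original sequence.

Codon 1 (TCT, Ser): 3 synonymous substitutions.
Codon 2 (TGG, Trp): 0 synonymous substitutions.
Total: 3 + 0 = 3.

3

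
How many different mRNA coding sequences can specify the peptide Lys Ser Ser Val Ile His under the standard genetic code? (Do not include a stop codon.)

1728

Lys: 2 codons.
Ser: 6 codons.
Ser: 6 codons.
Val: 4 codons.
Ile: 3 codons.
His: 2 codons.
2 × 6 × 6 × 4 × 3 × 2 = 1728.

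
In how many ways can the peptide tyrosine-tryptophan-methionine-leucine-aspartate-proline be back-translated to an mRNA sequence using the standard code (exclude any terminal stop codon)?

96

Tyr: 2 codons.
Trp: 1 codon.
Met: 1 codon.
Leu: 6 codons.
Asp: 2 codons.
Pro: 4 codons.
2 × 1 × 1 × 6 × 2 × 4 = 96.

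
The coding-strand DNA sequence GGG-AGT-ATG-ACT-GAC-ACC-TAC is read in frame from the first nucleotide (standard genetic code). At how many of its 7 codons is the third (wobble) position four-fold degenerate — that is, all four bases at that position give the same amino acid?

3

Codon 1 GGG (Gly): third position 4-fold.
Codon 2 AGT (Ser): third position 2-fold.
Codon 3 ATG (Met): third position 1-fold.
Codon 4 ACT (Thr): third position 4-fold.
Codon 5 GAC (Asp): third position 2-fold.
Codon 6 ACC (Thr): third position 4-fold.
Codon 7 TAC (Tyr): third position 2-fold.
Four-fold degenerate third positions: 3.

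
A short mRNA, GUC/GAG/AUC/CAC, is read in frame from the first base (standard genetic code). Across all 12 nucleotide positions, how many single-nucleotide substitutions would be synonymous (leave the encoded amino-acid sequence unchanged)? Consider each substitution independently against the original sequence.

7

Codon 1 (GUC, Val): 3 synonymous substitutions.
Codon 2 (GAG, Glu): 1 synonymous substitution.
Codon 3 (AUC, Ile): 2 synonymous substitutions.
Codon 4 (CAC, His): 1 synonymous substitution.
Total: 3 + 1 + 2 + 1 = 7.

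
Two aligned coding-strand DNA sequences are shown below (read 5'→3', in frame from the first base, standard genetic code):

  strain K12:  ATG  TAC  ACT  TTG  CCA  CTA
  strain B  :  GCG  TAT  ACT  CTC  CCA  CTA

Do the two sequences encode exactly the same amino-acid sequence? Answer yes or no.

Codon 1: ATG Met / GCG Ala — nonsynonymous.
Codon 2: TAC Tyr / TAT Tyr — synonymous.
Codon 3: ACT Thr / ACT Thr — identical.
Codon 4: TTG Leu / CTC Leu — synonymous.
Codon 5: CCA Pro / CCA Pro — identical.
Codon 6: CTA Leu / CTA Leu — identical.
Nonsynonymous differences: 1 → different protein.

no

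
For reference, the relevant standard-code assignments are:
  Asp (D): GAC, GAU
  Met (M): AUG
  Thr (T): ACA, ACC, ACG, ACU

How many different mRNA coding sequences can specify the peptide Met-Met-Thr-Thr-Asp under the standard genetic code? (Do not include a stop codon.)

Met: 1 codon.
Met: 1 codon.
Thr: 4 codons.
Thr: 4 codons.
Asp: 2 codons.
1 × 1 × 4 × 4 × 2 = 32.

32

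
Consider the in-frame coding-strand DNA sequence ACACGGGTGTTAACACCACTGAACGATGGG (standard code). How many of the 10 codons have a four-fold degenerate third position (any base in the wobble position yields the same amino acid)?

7

Codon 1 ACA (Thr): third position 4-fold.
Codon 2 CGG (Arg): third position 4-fold.
Codon 3 GTG (Val): third position 4-fold.
Codon 4 TTA (Leu): third position 2-fold.
Codon 5 ACA (Thr): third position 4-fold.
Codon 6 CCA (Pro): third position 4-fold.
Codon 7 CTG (Leu): third position 4-fold.
Codon 8 AAC (Asn): third position 2-fold.
Codon 9 GAT (Asp): third position 2-fold.
Codon 10 GGG (Gly): third position 4-fold.
Four-fold degenerate third positions: 7.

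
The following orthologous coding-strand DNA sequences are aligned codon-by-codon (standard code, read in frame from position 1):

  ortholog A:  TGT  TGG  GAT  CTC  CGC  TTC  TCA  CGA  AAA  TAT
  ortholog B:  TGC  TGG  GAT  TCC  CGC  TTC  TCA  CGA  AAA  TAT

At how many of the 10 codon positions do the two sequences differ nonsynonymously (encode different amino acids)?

Codon 1: TGT Cys / TGC Cys — synonymous.
Codon 2: TGG Trp / TGG Trp — identical.
Codon 3: GAT Asp / GAT Asp — identical.
Codon 4: CTC Leu / TCC Ser — nonsynonymous.
Codon 5: CGC Arg / CGC Arg — identical.
Codon 6: TTC Phe / TTC Phe — identical.
Codon 7: TCA Ser / TCA Ser — identical.
Codon 8: CGA Arg / CGA Arg — identical.
Codon 9: AAA Lys / AAA Lys — identical.
Codon 10: TAT Tyr / TAT Tyr — identical.
Nonsynonymous differences: 1.

1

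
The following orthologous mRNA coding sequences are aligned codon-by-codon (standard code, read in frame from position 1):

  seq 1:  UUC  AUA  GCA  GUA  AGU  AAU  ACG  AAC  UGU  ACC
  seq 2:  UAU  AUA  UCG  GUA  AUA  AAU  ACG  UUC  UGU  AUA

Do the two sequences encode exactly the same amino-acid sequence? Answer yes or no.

Codon 1: UUC Phe / UAU Tyr — nonsynonymous.
Codon 2: AUA Ile / AUA Ile — identical.
Codon 3: GCA Ala / UCG Ser — nonsynonymous.
Codon 4: GUA Val / GUA Val — identical.
Codon 5: AGU Ser / AUA Ile — nonsynonymous.
Codon 6: AAU Asn / AAU Asn — identical.
Codon 7: ACG Thr / ACG Thr — identical.
Codon 8: AAC Asn / UUC Phe — nonsynonymous.
Codon 9: UGU Cys / UGU Cys — identical.
Codon 10: ACC Thr / AUA Ile — nonsynonymous.
Nonsynonymous differences: 5 → different protein.

no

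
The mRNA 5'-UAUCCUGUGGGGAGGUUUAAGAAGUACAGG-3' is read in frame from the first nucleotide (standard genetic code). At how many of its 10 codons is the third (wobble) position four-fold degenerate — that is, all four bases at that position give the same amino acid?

3

Codon 1 UAU (Tyr): third position 2-fold.
Codon 2 CCU (Pro): third position 4-fold.
Codon 3 GUG (Val): third position 4-fold.
Codon 4 GGG (Gly): third position 4-fold.
Codon 5 AGG (Arg): third position 2-fold.
Codon 6 UUU (Phe): third position 2-fold.
Codon 7 AAG (Lys): third position 2-fold.
Codon 8 AAG (Lys): third position 2-fold.
Codon 9 UAC (Tyr): third position 2-fold.
Codon 10 AGG (Arg): third position 2-fold.
Four-fold degenerate third positions: 3.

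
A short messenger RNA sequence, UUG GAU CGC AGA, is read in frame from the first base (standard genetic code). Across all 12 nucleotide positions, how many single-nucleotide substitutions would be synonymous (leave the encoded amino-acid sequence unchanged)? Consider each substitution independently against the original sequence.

8

Codon 1 (UUG, Leu): 2 synonymous substitutions.
Codon 2 (GAU, Asp): 1 synonymous substitution.
Codon 3 (CGC, Arg): 3 synonymous substitutions.
Codon 4 (AGA, Arg): 2 synonymous substitutions.
Total: 2 + 1 + 3 + 2 = 8.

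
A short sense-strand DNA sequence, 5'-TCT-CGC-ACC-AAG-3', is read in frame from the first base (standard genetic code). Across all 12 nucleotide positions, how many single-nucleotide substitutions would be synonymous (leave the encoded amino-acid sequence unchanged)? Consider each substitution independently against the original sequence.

Codon 1 (TCT, Ser): 3 synonymous substitutions.
Codon 2 (CGC, Arg): 3 synonymous substitutions.
Codon 3 (ACC, Thr): 3 synonymous substitutions.
Codon 4 (AAG, Lys): 1 synonymous substitution.
Total: 3 + 3 + 3 + 1 = 10.

10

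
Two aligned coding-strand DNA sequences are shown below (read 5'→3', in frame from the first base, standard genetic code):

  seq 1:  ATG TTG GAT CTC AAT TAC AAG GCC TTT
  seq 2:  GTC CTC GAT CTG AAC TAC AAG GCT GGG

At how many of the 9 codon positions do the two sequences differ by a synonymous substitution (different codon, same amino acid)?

4

Codon 1: ATG Met / GTC Val — nonsynonymous.
Codon 2: TTG Leu / CTC Leu — synonymous.
Codon 3: GAT Asp / GAT Asp — identical.
Codon 4: CTC Leu / CTG Leu — synonymous.
Codon 5: AAT Asn / AAC Asn — synonymous.
Codon 6: TAC Tyr / TAC Tyr — identical.
Codon 7: AAG Lys / AAG Lys — identical.
Codon 8: GCC Ala / GCT Ala — synonymous.
Codon 9: TTT Phe / GGG Gly — nonsynonymous.
Synonymous differences: 4.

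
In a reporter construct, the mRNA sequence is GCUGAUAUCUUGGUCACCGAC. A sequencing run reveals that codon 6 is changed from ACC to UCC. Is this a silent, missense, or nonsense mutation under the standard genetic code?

Position 16 falls in codon 6: ACC → Thr.
After the substitution the codon is UCC → Ser.
Thr ≠ Ser, so this is a missense mutation.

missense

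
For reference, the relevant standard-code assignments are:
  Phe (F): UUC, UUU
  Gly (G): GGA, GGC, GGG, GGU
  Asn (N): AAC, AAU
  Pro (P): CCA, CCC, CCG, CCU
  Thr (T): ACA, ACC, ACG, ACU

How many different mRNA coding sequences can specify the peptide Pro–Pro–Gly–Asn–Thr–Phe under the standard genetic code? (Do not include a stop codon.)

1024

Pro: 4 codons.
Pro: 4 codons.
Gly: 4 codons.
Asn: 2 codons.
Thr: 4 codons.
Phe: 2 codons.
4 × 4 × 4 × 2 × 4 × 2 = 1024.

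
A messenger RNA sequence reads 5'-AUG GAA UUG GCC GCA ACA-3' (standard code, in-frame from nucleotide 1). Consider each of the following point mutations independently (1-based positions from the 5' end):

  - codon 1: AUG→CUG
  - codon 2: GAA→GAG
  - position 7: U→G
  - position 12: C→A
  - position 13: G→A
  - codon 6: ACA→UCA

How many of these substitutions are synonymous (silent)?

Codon 1: AUG (Met) → CUG (Leu) — missense.
Codon 2: GAA (Glu) → GAG (Glu) — synonymous.
Codon 3: UUG (Leu) → GUG (Val) — missense.
Codon 4: GCC (Ala) → GCA (Ala) — synonymous.
Codon 5: GCA (Ala) → ACA (Thr) — missense.
Codon 6: ACA (Thr) → UCA (Ser) — missense.
Synonymous: 2 of 6.

2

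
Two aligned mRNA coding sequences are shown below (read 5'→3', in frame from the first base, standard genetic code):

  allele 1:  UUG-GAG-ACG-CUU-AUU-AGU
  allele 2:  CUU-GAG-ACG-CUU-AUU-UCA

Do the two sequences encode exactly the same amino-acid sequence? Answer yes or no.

yes

Codon 1: UUG Leu / CUU Leu — synonymous.
Codon 2: GAG Glu / GAG Glu — identical.
Codon 3: ACG Thr / ACG Thr — identical.
Codon 4: CUU Leu / CUU Leu — identical.
Codon 5: AUU Ile / AUU Ile — identical.
Codon 6: AGU Ser / UCA Ser — synonymous.
Nonsynonymous differences: 0 → same protein.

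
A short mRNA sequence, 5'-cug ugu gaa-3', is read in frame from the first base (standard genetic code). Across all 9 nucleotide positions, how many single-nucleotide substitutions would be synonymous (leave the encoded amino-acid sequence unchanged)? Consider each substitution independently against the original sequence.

6

Codon 1 (CUG, Leu): 4 synonymous substitutions.
Codon 2 (UGU, Cys): 1 synonymous substitution.
Codon 3 (GAA, Glu): 1 synonymous substitution.
Total: 4 + 1 + 1 = 6.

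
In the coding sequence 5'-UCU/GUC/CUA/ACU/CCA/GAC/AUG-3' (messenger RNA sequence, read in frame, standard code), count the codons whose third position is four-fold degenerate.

5

Codon 1 UCU (Ser): third position 4-fold.
Codon 2 GUC (Val): third position 4-fold.
Codon 3 CUA (Leu): third position 4-fold.
Codon 4 ACU (Thr): third position 4-fold.
Codon 5 CCA (Pro): third position 4-fold.
Codon 6 GAC (Asp): third position 2-fold.
Codon 7 AUG (Met): third position 1-fold.
Four-fold degenerate third positions: 5.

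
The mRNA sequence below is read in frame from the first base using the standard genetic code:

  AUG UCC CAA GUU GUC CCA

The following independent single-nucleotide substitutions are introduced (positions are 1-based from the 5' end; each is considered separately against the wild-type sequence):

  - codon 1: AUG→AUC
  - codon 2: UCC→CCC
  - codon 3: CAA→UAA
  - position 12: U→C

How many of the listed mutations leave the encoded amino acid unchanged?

1

Codon 1: AUG (Met) → AUC (Ile) — missense.
Codon 2: UCC (Ser) → CCC (Pro) — missense.
Codon 3: CAA (Gln) → UAA (Stop) — nonsense.
Codon 4: GUU (Val) → GUC (Val) — synonymous.
Synonymous: 1 of 4.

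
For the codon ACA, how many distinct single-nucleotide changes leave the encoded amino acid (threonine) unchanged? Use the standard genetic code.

Position 1: none → 0 synonymous.
Position 2: none → 0 synonymous.
Position 3: ACU, ACC, ACG → 3 synonymous.
Total: 0 + 0 + 3 = 3.

3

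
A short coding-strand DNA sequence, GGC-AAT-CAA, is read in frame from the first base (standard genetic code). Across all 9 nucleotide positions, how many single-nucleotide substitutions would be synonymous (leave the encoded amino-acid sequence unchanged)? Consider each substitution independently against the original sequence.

5

Codon 1 (GGC, Gly): 3 synonymous substitutions.
Codon 2 (AAT, Asn): 1 synonymous substitution.
Codon 3 (CAA, Gln): 1 synonymous substitution.
Total: 3 + 1 + 1 = 5.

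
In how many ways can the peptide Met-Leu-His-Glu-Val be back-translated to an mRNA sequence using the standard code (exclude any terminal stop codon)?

Met: 1 codon.
Leu: 6 codons.
His: 2 codons.
Glu: 2 codons.
Val: 4 codons.
1 × 6 × 2 × 2 × 4 = 96.

96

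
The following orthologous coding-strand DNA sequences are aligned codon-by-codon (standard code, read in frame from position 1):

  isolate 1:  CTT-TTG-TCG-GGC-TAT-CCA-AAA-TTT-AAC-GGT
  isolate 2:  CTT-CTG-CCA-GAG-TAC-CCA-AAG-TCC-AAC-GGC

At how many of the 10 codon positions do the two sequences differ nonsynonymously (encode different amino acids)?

3

Codon 1: CTT Leu / CTT Leu — identical.
Codon 2: TTG Leu / CTG Leu — synonymous.
Codon 3: TCG Ser / CCA Pro — nonsynonymous.
Codon 4: GGC Gly / GAG Glu — nonsynonymous.
Codon 5: TAT Tyr / TAC Tyr — synonymous.
Codon 6: CCA Pro / CCA Pro — identical.
Codon 7: AAA Lys / AAG Lys — synonymous.
Codon 8: TTT Phe / TCC Ser — nonsynonymous.
Codon 9: AAC Asn / AAC Asn — identical.
Codon 10: GGT Gly / GGC Gly — synonymous.
Nonsynonymous differences: 3.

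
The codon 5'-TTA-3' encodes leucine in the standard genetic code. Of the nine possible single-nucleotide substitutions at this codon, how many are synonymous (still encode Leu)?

Position 1: CTA → 1 synonymous.
Position 2: none → 0 synonymous.
Position 3: TTG → 1 synonymous.
Total: 1 + 0 + 1 = 2.

2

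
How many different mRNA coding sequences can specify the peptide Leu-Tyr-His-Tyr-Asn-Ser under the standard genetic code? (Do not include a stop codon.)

Leu: 6 codons.
Tyr: 2 codons.
His: 2 codons.
Tyr: 2 codons.
Asn: 2 codons.
Ser: 6 codons.
6 × 2 × 2 × 2 × 2 × 6 = 576.

576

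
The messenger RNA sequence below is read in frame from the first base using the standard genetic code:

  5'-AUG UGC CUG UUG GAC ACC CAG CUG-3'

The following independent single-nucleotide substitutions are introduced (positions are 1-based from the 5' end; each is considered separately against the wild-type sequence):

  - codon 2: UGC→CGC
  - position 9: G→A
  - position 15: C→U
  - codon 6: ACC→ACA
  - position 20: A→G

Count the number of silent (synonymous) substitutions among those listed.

3

Codon 2: UGC (Cys) → CGC (Arg) — missense.
Codon 3: CUG (Leu) → CUA (Leu) — synonymous.
Codon 5: GAC (Asp) → GAU (Asp) — synonymous.
Codon 6: ACC (Thr) → ACA (Thr) — synonymous.
Codon 7: CAG (Gln) → CGG (Arg) — missense.
Synonymous: 3 of 5.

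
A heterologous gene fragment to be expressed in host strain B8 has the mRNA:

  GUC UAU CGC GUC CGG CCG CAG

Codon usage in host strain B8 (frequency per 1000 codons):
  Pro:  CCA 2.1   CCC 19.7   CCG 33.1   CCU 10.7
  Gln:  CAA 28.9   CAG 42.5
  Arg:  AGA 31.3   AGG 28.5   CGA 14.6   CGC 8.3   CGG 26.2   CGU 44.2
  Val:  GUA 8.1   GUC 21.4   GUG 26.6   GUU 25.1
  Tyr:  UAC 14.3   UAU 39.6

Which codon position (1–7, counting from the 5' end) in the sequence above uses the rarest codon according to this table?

Codon 1 GUC (Val): 21.4 per 1000.
Codon 2 UAU (Tyr): 39.6 per 1000.
Codon 3 CGC (Arg): 8.3 per 1000.
Codon 4 GUC (Val): 21.4 per 1000.
Codon 5 CGG (Arg): 26.2 per 1000.
Codon 6 CCG (Pro): 33.1 per 1000.
Codon 7 CAG (Gln): 42.5 per 1000.
Lowest frequency is 8.3 at codon 3.

3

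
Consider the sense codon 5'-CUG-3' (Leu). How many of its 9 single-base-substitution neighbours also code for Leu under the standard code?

Position 1: UUG → 1 synonymous.
Position 2: none → 0 synonymous.
Position 3: CUU, CUC, CUA → 3 synonymous.
Total: 1 + 0 + 3 = 4.

4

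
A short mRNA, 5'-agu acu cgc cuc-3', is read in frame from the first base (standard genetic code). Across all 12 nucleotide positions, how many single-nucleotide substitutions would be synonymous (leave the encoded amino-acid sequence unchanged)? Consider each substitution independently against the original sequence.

Codon 1 (AGU, Ser): 1 synonymous substitution.
Codon 2 (ACU, Thr): 3 synonymous substitutions.
Codon 3 (CGC, Arg): 3 synonymous substitutions.
Codon 4 (CUC, Leu): 3 synonymous substitutions.
Total: 1 + 3 + 3 + 3 = 10.

10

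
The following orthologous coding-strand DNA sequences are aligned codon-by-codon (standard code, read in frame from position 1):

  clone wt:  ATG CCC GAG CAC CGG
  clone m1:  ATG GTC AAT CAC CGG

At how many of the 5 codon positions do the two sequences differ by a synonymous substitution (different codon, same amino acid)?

0

Codon 1: ATG Met / ATG Met — identical.
Codon 2: CCC Pro / GTC Val — nonsynonymous.
Codon 3: GAG Glu / AAT Asn — nonsynonymous.
Codon 4: CAC His / CAC His — identical.
Codon 5: CGG Arg / CGG Arg — identical.
Synonymous differences: 0.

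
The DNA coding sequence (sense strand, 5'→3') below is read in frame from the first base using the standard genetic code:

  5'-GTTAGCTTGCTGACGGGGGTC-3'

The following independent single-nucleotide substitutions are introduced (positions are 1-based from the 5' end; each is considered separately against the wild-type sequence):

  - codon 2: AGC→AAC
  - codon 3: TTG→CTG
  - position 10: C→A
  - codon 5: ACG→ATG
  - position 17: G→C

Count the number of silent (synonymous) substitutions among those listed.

1

Codon 2: AGC (Ser) → AAC (Asn) — missense.
Codon 3: TTG (Leu) → CTG (Leu) — synonymous.
Codon 4: CTG (Leu) → ATG (Met) — missense.
Codon 5: ACG (Thr) → ATG (Met) — missense.
Codon 6: GGG (Gly) → GCG (Ala) — missense.
Synonymous: 1 of 5.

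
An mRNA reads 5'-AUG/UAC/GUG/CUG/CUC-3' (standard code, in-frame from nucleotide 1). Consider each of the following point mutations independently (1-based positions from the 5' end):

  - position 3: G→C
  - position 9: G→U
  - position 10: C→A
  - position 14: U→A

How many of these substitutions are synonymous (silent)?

Codon 1: AUG (Met) → AUC (Ile) — missense.
Codon 3: GUG (Val) → GUU (Val) — synonymous.
Codon 4: CUG (Leu) → AUG (Met) — missense.
Codon 5: CUC (Leu) → CAC (His) — missense.
Synonymous: 1 of 4.

1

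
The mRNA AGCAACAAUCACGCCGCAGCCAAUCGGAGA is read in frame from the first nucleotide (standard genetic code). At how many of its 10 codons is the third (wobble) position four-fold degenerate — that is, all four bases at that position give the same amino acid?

Codon 1 AGC (Ser): third position 2-fold.
Codon 2 AAC (Asn): third position 2-fold.
Codon 3 AAU (Asn): third position 2-fold.
Codon 4 CAC (His): third position 2-fold.
Codon 5 GCC (Ala): third position 4-fold.
Codon 6 GCA (Ala): third position 4-fold.
Codon 7 GCC (Ala): third position 4-fold.
Codon 8 AAU (Asn): third position 2-fold.
Codon 9 CGG (Arg): third position 4-fold.
Codon 10 AGA (Arg): third position 2-fold.
Four-fold degenerate third positions: 4.

4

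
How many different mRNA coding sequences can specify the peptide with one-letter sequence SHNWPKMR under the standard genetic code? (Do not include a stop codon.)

Ser: 6 codons.
His: 2 codons.
Asn: 2 codons.
Trp: 1 codon.
Pro: 4 codons.
Lys: 2 codons.
Met: 1 codon.
Arg: 6 codons.
6 × 2 × 2 × 1 × 4 × 2 × 1 × 6 = 1152.

1152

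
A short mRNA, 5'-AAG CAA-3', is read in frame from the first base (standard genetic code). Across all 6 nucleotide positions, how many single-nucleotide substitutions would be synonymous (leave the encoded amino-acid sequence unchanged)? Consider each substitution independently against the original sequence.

Codon 1 (AAG, Lys): 1 synonymous substitution.
Codon 2 (CAA, Gln): 1 synonymous substitution.
Total: 1 + 1 = 2.

2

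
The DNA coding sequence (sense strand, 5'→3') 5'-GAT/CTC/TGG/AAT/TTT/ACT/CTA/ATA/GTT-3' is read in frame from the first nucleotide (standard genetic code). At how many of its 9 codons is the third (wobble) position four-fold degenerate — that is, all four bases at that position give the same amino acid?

4

Codon 1 GAT (Asp): third position 2-fold.
Codon 2 CTC (Leu): third position 4-fold.
Codon 3 TGG (Trp): third position 1-fold.
Codon 4 AAT (Asn): third position 2-fold.
Codon 5 TTT (Phe): third position 2-fold.
Codon 6 ACT (Thr): third position 4-fold.
Codon 7 CTA (Leu): third position 4-fold.
Codon 8 ATA (Ile): third position 3-fold.
Codon 9 GTT (Val): third position 4-fold.
Four-fold degenerate third positions: 4.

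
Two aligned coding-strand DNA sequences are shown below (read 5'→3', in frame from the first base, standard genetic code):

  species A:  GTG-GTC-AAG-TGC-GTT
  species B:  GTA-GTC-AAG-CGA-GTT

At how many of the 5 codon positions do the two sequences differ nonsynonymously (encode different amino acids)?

1

Codon 1: GTG Val / GTA Val — synonymous.
Codon 2: GTC Val / GTC Val — identical.
Codon 3: AAG Lys / AAG Lys — identical.
Codon 4: TGC Cys / CGA Arg — nonsynonymous.
Codon 5: GTT Val / GTT Val — identical.
Nonsynonymous differences: 1.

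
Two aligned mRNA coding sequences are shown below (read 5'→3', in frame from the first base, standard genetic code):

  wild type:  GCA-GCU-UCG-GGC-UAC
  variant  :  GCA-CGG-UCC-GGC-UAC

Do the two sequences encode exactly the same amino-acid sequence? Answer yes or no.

Codon 1: GCA Ala / GCA Ala — identical.
Codon 2: GCU Ala / CGG Arg — nonsynonymous.
Codon 3: UCG Ser / UCC Ser — synonymous.
Codon 4: GGC Gly / GGC Gly — identical.
Codon 5: UAC Tyr / UAC Tyr — identical.
Nonsynonymous differences: 1 → different protein.

no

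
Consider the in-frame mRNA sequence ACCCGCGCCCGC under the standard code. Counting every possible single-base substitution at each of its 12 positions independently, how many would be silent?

Codon 1 (ACC, Thr): 3 synonymous substitutions.
Codon 2 (CGC, Arg): 3 synonymous substitutions.
Codon 3 (GCC, Ala): 3 synonymous substitutions.
Codon 4 (CGC, Arg): 3 synonymous substitutions.
Total: 3 + 3 + 3 + 3 = 12.

12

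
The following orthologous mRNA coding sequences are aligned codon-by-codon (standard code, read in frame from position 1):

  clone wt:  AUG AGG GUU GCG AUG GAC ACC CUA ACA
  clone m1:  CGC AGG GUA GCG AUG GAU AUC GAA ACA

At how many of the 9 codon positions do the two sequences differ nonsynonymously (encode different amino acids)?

3

Codon 1: AUG Met / CGC Arg — nonsynonymous.
Codon 2: AGG Arg / AGG Arg — identical.
Codon 3: GUU Val / GUA Val — synonymous.
Codon 4: GCG Ala / GCG Ala — identical.
Codon 5: AUG Met / AUG Met — identical.
Codon 6: GAC Asp / GAU Asp — synonymous.
Codon 7: ACC Thr / AUC Ile — nonsynonymous.
Codon 8: CUA Leu / GAA Glu — nonsynonymous.
Codon 9: ACA Thr / ACA Thr — identical.
Nonsynonymous differences: 3.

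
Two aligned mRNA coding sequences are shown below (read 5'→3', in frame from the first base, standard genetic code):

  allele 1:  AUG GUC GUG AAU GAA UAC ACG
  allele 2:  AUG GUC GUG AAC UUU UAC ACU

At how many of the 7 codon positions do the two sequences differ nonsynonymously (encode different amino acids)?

Codon 1: AUG Met / AUG Met — identical.
Codon 2: GUC Val / GUC Val — identical.
Codon 3: GUG Val / GUG Val — identical.
Codon 4: AAU Asn / AAC Asn — synonymous.
Codon 5: GAA Glu / UUU Phe — nonsynonymous.
Codon 6: UAC Tyr / UAC Tyr — identical.
Codon 7: ACG Thr / ACU Thr — synonymous.
Nonsynonymous differences: 1.

1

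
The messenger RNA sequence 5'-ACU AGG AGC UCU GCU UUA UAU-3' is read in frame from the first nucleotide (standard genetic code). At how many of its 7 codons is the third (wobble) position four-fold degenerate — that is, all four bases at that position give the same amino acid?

Codon 1 ACU (Thr): third position 4-fold.
Codon 2 AGG (Arg): third position 2-fold.
Codon 3 AGC (Ser): third position 2-fold.
Codon 4 UCU (Ser): third position 4-fold.
Codon 5 GCU (Ala): third position 4-fold.
Codon 6 UUA (Leu): third position 2-fold.
Codon 7 UAU (Tyr): third position 2-fold.
Four-fold degenerate third positions: 3.

3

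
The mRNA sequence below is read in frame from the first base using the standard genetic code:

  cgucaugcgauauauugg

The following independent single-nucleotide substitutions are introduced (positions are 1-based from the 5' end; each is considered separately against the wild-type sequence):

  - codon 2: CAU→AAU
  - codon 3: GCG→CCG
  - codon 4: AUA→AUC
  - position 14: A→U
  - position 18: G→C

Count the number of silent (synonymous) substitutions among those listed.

1

Codon 2: CAU (His) → AAU (Asn) — missense.
Codon 3: GCG (Ala) → CCG (Pro) — missense.
Codon 4: AUA (Ile) → AUC (Ile) — synonymous.
Codon 5: UAU (Tyr) → UUU (Phe) — missense.
Codon 6: UGG (Trp) → UGC (Cys) — missense.
Synonymous: 1 of 5.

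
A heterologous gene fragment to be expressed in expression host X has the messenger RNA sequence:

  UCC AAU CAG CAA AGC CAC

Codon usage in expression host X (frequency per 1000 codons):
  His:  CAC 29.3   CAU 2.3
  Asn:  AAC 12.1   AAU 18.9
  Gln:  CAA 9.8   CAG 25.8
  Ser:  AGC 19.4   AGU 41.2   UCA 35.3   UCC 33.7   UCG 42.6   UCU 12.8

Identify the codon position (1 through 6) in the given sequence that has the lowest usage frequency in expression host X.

4

Codon 1 UCC (Ser): 33.7 per 1000.
Codon 2 AAU (Asn): 18.9 per 1000.
Codon 3 CAG (Gln): 25.8 per 1000.
Codon 4 CAA (Gln): 9.8 per 1000.
Codon 5 AGC (Ser): 19.4 per 1000.
Codon 6 CAC (His): 29.3 per 1000.
Lowest frequency is 9.8 at codon 4.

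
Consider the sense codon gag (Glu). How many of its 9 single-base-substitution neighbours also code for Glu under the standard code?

1

Position 1: none → 0 synonymous.
Position 2: none → 0 synonymous.
Position 3: GAA → 1 synonymous.
Total: 0 + 0 + 1 = 1.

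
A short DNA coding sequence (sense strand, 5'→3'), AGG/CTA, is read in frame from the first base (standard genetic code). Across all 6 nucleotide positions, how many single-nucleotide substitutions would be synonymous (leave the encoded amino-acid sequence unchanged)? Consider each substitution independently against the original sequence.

Codon 1 (AGG, Arg): 2 synonymous substitutions.
Codon 2 (CTA, Leu): 4 synonymous substitutions.
Total: 2 + 4 = 6.

6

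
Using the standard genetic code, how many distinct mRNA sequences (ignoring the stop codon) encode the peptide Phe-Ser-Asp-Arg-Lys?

288

Phe: 2 codons.
Ser: 6 codons.
Asp: 2 codons.
Arg: 6 codons.
Lys: 2 codons.
2 × 6 × 2 × 6 × 2 = 288.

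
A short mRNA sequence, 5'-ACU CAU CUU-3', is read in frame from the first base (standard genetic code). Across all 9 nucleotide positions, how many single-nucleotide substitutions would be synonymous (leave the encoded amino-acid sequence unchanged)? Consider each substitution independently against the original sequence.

Codon 1 (ACU, Thr): 3 synonymous substitutions.
Codon 2 (CAU, His): 1 synonymous substitution.
Codon 3 (CUU, Leu): 3 synonymous substitutions.
Total: 3 + 1 + 3 = 7.

7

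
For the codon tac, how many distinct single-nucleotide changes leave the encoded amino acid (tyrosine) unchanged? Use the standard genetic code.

1

Position 1: none → 0 synonymous.
Position 2: none → 0 synonymous.
Position 3: TAT → 1 synonymous.
Total: 0 + 0 + 1 = 1.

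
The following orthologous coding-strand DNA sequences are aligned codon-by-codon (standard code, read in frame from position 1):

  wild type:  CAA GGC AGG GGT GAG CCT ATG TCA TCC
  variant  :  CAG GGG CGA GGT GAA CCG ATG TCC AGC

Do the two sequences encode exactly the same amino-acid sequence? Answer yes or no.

yes

Codon 1: CAA Gln / CAG Gln — synonymous.
Codon 2: GGC Gly / GGG Gly — synonymous.
Codon 3: AGG Arg / CGA Arg — synonymous.
Codon 4: GGT Gly / GGT Gly — identical.
Codon 5: GAG Glu / GAA Glu — synonymous.
Codon 6: CCT Pro / CCG Pro — synonymous.
Codon 7: ATG Met / ATG Met — identical.
Codon 8: TCA Ser / TCC Ser — synonymous.
Codon 9: TCC Ser / AGC Ser — synonymous.
Nonsynonymous differences: 0 → same protein.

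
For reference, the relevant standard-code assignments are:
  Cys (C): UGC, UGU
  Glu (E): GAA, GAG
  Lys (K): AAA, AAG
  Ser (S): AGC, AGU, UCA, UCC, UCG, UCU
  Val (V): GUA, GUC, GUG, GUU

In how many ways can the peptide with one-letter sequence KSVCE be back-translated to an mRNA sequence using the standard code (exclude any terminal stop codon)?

Lys: 2 codons.
Ser: 6 codons.
Val: 4 codons.
Cys: 2 codons.
Glu: 2 codons.
2 × 6 × 4 × 2 × 2 = 192.

192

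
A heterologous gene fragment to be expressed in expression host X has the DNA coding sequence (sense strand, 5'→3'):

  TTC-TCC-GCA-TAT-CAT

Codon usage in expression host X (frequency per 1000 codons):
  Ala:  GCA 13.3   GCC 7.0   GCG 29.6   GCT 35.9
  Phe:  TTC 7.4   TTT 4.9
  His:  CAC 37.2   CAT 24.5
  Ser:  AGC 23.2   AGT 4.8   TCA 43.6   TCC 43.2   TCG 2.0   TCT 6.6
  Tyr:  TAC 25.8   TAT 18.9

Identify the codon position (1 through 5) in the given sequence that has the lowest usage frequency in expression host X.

1

Codon 1 TTC (Phe): 7.4 per 1000.
Codon 2 TCC (Ser): 43.2 per 1000.
Codon 3 GCA (Ala): 13.3 per 1000.
Codon 4 TAT (Tyr): 18.9 per 1000.
Codon 5 CAT (His): 24.5 per 1000.
Lowest frequency is 7.4 at codon 1.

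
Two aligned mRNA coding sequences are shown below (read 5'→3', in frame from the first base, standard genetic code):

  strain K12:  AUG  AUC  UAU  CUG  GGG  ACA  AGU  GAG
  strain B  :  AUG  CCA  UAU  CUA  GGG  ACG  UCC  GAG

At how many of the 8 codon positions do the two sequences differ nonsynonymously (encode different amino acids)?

Codon 1: AUG Met / AUG Met — identical.
Codon 2: AUC Ile / CCA Pro — nonsynonymous.
Codon 3: UAU Tyr / UAU Tyr — identical.
Codon 4: CUG Leu / CUA Leu — synonymous.
Codon 5: GGG Gly / GGG Gly — identical.
Codon 6: ACA Thr / ACG Thr — synonymous.
Codon 7: AGU Ser / UCC Ser — synonymous.
Codon 8: GAG Glu / GAG Glu — identical.
Nonsynonymous differences: 1.

1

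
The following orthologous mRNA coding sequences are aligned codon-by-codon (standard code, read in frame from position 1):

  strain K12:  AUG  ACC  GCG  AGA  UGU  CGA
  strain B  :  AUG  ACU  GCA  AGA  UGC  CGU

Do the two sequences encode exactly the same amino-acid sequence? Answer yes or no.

Codon 1: AUG Met / AUG Met — identical.
Codon 2: ACC Thr / ACU Thr — synonymous.
Codon 3: GCG Ala / GCA Ala — synonymous.
Codon 4: AGA Arg / AGA Arg — identical.
Codon 5: UGU Cys / UGC Cys — synonymous.
Codon 6: CGA Arg / CGU Arg — synonymous.
Nonsynonymous differences: 0 → same protein.

yes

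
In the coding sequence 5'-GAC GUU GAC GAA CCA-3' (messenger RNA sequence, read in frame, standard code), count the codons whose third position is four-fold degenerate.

2

Codon 1 GAC (Asp): third position 2-fold.
Codon 2 GUU (Val): third position 4-fold.
Codon 3 GAC (Asp): third position 2-fold.
Codon 4 GAA (Glu): third position 2-fold.
Codon 5 CCA (Pro): third position 4-fold.
Four-fold degenerate third positions: 2.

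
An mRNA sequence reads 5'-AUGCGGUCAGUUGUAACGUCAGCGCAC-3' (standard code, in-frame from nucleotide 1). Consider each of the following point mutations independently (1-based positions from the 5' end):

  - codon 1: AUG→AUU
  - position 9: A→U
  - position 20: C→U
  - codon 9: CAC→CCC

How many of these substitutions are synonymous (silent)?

1

Codon 1: AUG (Met) → AUU (Ile) — missense.
Codon 3: UCA (Ser) → UCU (Ser) — synonymous.
Codon 7: UCA (Ser) → UUA (Leu) — missense.
Codon 9: CAC (His) → CCC (Pro) — missense.
Synonymous: 1 of 4.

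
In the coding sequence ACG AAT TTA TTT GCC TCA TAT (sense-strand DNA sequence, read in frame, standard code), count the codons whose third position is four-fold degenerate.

3

Codon 1 ACG (Thr): third position 4-fold.
Codon 2 AAT (Asn): third position 2-fold.
Codon 3 TTA (Leu): third position 2-fold.
Codon 4 TTT (Phe): third position 2-fold.
Codon 5 GCC (Ala): third position 4-fold.
Codon 6 TCA (Ser): third position 4-fold.
Codon 7 TAT (Tyr): third position 2-fold.
Four-fold degenerate third positions: 3.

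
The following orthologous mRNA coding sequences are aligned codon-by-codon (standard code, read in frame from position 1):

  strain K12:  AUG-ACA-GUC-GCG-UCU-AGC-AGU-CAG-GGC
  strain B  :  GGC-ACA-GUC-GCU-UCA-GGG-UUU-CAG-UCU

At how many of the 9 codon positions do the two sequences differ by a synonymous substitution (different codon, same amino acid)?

Codon 1: AUG Met / GGC Gly — nonsynonymous.
Codon 2: ACA Thr / ACA Thr — identical.
Codon 3: GUC Val / GUC Val — identical.
Codon 4: GCG Ala / GCU Ala — synonymous.
Codon 5: UCU Ser / UCA Ser — synonymous.
Codon 6: AGC Ser / GGG Gly — nonsynonymous.
Codon 7: AGU Ser / UUU Phe — nonsynonymous.
Codon 8: CAG Gln / CAG Gln — identical.
Codon 9: GGC Gly / UCU Ser — nonsynonymous.
Synonymous differences: 2.

2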